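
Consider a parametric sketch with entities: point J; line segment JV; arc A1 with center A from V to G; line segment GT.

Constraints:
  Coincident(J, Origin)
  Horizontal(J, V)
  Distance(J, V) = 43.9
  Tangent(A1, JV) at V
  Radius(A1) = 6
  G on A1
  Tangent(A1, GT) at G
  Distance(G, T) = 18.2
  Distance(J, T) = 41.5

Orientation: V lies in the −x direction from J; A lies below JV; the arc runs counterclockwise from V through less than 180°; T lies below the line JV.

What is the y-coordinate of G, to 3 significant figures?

-10.4

J is at the origin; J and V share the same y with |JV| = 43.9 and V on the −x side, so V = (-43.9, 0.00). Tangency of A1 to JV means the radius AV is perpendicular to JV, so A = V + (0, -6) = (-43.9, -6.00). Since AG ⟂ GT (tangency), |AT| = √(6.0² + 18.2²) = 19.2 regardless of where G sits on A1. So T lies on both circle(J, 41.5) and circle(A, 19.2); the below-JV intersection is T = (-34.7, -22.8). G is the foot of the tangent from T: G = (-48.0, -10.4).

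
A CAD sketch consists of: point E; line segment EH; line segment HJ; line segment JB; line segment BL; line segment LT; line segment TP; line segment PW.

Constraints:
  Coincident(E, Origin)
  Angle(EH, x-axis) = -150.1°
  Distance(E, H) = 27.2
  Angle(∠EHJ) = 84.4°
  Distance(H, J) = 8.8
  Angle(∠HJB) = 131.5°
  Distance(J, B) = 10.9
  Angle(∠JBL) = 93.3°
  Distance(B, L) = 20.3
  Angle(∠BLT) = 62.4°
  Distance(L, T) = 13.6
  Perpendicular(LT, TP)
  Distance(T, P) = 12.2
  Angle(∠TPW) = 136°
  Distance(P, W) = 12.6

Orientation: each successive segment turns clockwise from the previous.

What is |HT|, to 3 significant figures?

9.78

E is at the origin; EH runs at -150.1° with length 27.2, so H = (-23.6, -13.6). ∠EHJ = 84.4° gives HJ at 114° from the x-axis; with |HJ| = 8.8, J = (-27.2, -5.54). ∠HJB = 131.5° gives JB at 65.8° from the x-axis; with |JB| = 10.9, B = (-22.7, 4.40). ∠JBL = 93.3° gives BL at -20.9° from the x-axis; with |BL| = 20.3, L = (-3.77, -2.84). ∠BLT = 62.4° gives LT at -138° from the x-axis; with |LT| = 13.6, T = (-14.0, -11.8). Then |HT| = |T − H| = 9.78.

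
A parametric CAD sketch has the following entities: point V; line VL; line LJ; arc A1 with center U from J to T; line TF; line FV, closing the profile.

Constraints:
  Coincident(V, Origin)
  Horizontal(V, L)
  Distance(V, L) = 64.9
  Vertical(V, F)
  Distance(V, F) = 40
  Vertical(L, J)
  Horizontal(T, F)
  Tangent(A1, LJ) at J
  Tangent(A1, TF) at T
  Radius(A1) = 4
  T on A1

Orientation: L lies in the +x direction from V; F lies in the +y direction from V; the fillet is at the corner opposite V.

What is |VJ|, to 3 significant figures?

74.2

V is at the origin; VL is horizontal with |VL| = 64.9 and L on the +x side, so L = (64.9, 0.00). VF is vertical with |VF| = 40.0 and F on the +y side, so F = (0.00, 40.0). The virtual corner opposite V is at (64.9, 40.0). Tangency of A1 to LJ means the radius UJ is perpendicular to LJ and tangency of A1 to TF means the radius UT is perpendicular to TF, with radius 4.0, so the center U sits 4.0 in from both sides at U = (60.9, 36.0). That places the tangent points at J = (64.9, 36.0) on LJ and T = (60.9, 40.0) on TF. Then |VJ| = |J − V| = 74.2.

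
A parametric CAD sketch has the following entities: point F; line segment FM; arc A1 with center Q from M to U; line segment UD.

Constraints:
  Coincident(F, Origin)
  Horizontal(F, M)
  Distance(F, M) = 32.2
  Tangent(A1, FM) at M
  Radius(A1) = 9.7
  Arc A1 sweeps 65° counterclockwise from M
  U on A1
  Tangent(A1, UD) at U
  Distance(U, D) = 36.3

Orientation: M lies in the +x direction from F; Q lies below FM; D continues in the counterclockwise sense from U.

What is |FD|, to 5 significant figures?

39.336

On A1, M sits at bearing 90° from Q; a 65° counterclockwise sweep puts U at bearing 155°, so U = Q + 9.7·(cos 155°, sin 155°) = (23.409, -5.6006). A1 meets UD tangentially, so QU is at right angles to UD, so UD runs along (−sin 155°, cos 155°); with |UD| = 36.3, D = (8.0678, -38.500). Then |FD| = |D − F| = 39.336.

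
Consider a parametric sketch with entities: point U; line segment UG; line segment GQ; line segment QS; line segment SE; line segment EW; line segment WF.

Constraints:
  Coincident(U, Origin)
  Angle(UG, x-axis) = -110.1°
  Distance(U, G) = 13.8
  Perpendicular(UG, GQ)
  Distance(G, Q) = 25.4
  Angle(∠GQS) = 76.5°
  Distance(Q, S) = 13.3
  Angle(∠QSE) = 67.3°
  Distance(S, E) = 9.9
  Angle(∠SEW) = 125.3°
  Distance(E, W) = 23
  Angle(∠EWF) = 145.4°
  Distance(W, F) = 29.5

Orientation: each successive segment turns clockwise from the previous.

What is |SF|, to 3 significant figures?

53.7

U is at the origin; UG runs at -110.1° with length 13.8, so G = (-4.74, -13.0). The perpendicularity gives GQ at right angles to UG, so GQ runs at 160°; with |GQ| = 25.4, Q = (-28.6, -4.23). ∠GQS = 76.5° gives QS at 56.4° from the x-axis; with |QS| = 13.3, S = (-21.2, 6.85). ∠QSE = 67.3° gives SE at -56.3° from the x-axis; with |SE| = 9.9, E = (-15.7, -1.39). ∠SEW = 125.3° gives EW at -111° from the x-axis; with |EW| = 23.0, W = (-24.0, -22.9). ∠EWF = 145.4° gives WF at -146° from the x-axis; with |WF| = 29.5, F = (-48.3, -39.5). Then |SF| = |F − S| = 53.7.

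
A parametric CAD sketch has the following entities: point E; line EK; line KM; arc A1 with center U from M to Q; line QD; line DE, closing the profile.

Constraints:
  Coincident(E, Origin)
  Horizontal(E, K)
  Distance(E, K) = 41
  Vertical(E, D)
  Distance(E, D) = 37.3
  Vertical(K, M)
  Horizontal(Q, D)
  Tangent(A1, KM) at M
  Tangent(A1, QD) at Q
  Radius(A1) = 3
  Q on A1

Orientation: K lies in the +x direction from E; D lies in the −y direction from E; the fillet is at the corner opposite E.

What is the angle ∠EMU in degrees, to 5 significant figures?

39.915°

The virtual corner opposite E is at (41.000, -37.300). Since A1 is tangent to KM there, UM ⟂ KM and since A1 is tangent to QD there, UQ ⟂ QD, with radius 3.0, so the center U sits 3.0 in from both sides at U = (38.000, -34.300). That places the tangent points at M = (41.000, -34.300) on KM and Q = (38.000, -37.300) on QD. Then cos ∠EMU = ME·MU / (|ME||MU|), giving 39.915°.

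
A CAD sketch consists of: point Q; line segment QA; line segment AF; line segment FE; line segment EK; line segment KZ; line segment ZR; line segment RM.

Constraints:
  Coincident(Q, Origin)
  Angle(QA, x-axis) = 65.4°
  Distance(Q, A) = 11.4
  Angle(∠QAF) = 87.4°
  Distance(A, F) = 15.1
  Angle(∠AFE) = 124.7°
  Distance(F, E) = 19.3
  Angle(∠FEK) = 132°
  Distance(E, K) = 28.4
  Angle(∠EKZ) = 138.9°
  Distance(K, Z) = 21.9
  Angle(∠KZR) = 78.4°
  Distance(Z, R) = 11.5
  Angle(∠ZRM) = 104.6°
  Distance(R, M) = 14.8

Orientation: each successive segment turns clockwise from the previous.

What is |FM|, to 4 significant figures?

37.08

Q is at the origin; QA runs at 65.4° with length 11.4, so A = (4.746, 10.37). ∠QAF = 87.4° gives AF at -27.20° from the x-axis; with |AF| = 15.1, F = (18.18, 3.463). ∠AFE = 124.7° gives FE at -82.50° from the x-axis; with |FE| = 19.3, E = (20.69, -15.67). ∠FEK = 132.0° gives EK at -130.5° from the x-axis; with |EK| = 28.4, K = (2.251, -37.27). ∠EKZ = 138.9° gives KZ at -171.6° from the x-axis; with |KZ| = 21.9, Z = (-19.41, -40.47). ∠KZR = 78.4° gives ZR at 86.80° from the x-axis; with |ZR| = 11.5, R = (-18.77, -28.98). ∠ZRM = 104.6° gives RM at 11.40° from the x-axis; with |RM| = 14.8, M = (-4.264, -26.06). Then |FM| = |M − F| = 37.08.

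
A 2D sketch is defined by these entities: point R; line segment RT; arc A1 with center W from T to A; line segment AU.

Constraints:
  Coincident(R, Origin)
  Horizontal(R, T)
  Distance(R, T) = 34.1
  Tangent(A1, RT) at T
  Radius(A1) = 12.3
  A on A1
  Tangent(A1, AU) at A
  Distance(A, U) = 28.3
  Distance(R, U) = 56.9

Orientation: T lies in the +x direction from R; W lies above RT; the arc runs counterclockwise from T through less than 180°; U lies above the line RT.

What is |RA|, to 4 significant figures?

48.54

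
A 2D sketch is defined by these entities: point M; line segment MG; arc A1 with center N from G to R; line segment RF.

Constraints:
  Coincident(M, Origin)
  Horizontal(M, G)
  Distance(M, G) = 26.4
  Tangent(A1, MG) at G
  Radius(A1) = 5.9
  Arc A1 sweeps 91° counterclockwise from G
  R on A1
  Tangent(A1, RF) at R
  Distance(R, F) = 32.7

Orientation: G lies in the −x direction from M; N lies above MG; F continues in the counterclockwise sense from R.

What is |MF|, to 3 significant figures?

44.1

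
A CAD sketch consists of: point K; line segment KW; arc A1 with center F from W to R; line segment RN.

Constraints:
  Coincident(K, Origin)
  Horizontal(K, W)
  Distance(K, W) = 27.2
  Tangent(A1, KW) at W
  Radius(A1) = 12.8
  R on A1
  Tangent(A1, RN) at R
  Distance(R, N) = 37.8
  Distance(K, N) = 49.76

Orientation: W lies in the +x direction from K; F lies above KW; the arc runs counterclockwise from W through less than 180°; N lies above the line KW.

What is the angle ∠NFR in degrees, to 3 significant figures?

71.3°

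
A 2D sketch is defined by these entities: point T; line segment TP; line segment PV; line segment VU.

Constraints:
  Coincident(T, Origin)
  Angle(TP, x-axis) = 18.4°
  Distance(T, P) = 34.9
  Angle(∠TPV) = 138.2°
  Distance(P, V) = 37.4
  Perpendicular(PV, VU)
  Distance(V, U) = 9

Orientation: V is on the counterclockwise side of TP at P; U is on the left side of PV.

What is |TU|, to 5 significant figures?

65.001

T is at the origin; TP runs at 18.4° with length 34.9, so P = 34.9·(cos 18.4°, sin 18.4°) = (33.116, 11.016). ∠TPV = 138.2°, so PV runs at 18.4° + (180° − 138.2°) = 60.200° from the x-axis; with |PV| = 37.4, V = P + 37.4·(cos 60.200°, sin 60.200°) = (51.703, 43.471). The perpendicularity gives VU at right angles to PV; with |VU| = 9.0 on the left of PV, U = V + 9.0·(-0.86777, 0.49697) = (43.893, 47.943). Then |TU| = |U − T| = 65.001.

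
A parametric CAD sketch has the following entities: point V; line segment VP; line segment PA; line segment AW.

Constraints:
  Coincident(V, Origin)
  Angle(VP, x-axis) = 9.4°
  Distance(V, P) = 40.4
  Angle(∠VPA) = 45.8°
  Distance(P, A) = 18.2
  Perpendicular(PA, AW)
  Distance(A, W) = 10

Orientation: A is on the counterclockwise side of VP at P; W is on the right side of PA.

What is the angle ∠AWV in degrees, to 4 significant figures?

14.35°

V is at the origin; VP runs at 9.4° with length 40.4, so P = 40.4·(cos 9.4°, sin 9.4°) = (39.86, 6.598). ∠VPA = 45.8°, so PA runs at 9.4° + (180° − 45.8°) = 143.6° from the x-axis; with |PA| = 18.2, A = P + 18.2·(cos 143.6°, sin 143.6°) = (25.21, 17.40). PA ⟂ AW; with |AW| = 10.0 on the right of PA, W = A + 10.0·(0.5934, 0.8049) = (31.14, 25.45). Then cos ∠AWV = WA·WV / (|WA||WV|), giving 14.35°.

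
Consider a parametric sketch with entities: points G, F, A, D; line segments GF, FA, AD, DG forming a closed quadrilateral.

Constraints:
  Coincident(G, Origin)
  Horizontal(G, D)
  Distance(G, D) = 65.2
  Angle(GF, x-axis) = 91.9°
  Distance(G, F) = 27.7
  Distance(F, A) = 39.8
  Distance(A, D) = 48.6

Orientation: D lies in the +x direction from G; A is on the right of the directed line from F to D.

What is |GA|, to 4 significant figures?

18.88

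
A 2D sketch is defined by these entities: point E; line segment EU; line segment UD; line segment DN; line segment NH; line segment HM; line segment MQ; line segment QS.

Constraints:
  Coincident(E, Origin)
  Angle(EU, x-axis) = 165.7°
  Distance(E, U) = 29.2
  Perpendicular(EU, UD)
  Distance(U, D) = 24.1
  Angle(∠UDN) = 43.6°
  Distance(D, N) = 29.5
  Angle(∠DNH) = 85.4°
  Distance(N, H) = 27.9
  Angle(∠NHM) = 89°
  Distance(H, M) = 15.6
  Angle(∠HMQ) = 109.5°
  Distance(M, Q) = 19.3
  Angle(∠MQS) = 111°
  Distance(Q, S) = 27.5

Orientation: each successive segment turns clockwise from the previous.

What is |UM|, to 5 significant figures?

11.231

E is at the origin; EU runs at 165.7° with length 29.2, so U = (-28.295, 7.2124). EU is perpendicular to UD, so UD runs at 75.700°; with |UD| = 24.1, D = (-22.343, 30.566). ∠UDN = 43.6° gives DN at -60.700° from the x-axis; with |DN| = 29.5, N = (-7.9058, 4.8396). ∠DNH = 85.4° gives NH at -155.30° from the x-axis; with |NH| = 27.9, H = (-33.253, -6.8189). ∠NHM = 89.0° gives HM at 113.70° from the x-axis; with |HM| = 15.6, M = (-39.524, 7.4655). Then |UM| = |M − U| = 11.231.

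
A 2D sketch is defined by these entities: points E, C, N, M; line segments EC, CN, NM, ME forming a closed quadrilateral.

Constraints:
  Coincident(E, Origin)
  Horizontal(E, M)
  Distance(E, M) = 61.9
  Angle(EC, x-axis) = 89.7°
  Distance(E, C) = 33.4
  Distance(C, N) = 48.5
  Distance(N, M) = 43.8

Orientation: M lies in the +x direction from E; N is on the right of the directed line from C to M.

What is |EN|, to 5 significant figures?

22.445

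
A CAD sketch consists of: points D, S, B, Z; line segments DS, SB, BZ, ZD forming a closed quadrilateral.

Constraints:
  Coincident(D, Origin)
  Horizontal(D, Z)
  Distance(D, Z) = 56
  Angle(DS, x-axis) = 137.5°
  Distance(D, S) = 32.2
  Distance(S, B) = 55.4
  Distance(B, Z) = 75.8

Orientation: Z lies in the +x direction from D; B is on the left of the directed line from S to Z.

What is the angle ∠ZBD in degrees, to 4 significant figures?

46.24°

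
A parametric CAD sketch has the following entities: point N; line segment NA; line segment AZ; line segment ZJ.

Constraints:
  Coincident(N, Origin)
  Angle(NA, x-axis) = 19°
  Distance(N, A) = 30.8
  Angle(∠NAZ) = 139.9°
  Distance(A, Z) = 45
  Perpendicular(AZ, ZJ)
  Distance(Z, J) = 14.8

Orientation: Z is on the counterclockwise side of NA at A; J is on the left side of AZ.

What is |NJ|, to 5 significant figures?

68.745

N is at the origin; NA runs at 19.0° with length 30.8, so A = 30.8·(cos 19.0°, sin 19.0°) = (29.122, 10.027). ∠NAZ = 139.9°, so AZ runs at 19.0° + (180° − 139.9°) = 59.100° from the x-axis; with |AZ| = 45.0, Z = A + 45.0·(cos 59.100°, sin 59.100°) = (52.231, 48.640). AZ is perpendicular to ZJ; with |ZJ| = 14.8 on the left of AZ, J = Z + 14.8·(-0.85806, 0.51354) = (39.532, 56.241). Then |NJ| = |J − N| = 68.745.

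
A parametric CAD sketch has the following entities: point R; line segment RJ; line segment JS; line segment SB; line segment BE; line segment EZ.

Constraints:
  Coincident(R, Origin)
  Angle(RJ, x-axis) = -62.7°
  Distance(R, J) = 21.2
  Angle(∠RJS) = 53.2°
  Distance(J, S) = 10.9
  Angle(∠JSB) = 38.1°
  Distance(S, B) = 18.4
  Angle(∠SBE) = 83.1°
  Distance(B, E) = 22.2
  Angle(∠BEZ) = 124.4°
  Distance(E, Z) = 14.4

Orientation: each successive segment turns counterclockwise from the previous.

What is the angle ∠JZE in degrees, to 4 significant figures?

48.15°

R is at the origin; RJ runs at -62.7° with length 21.2, so J = (9.723, -18.84). ∠RJS = 53.2° gives JS at 64.10° from the x-axis; with |JS| = 10.9, S = (14.48, -9.034). ∠JSB = 38.1° gives SB at -154.0° from the x-axis; with |SB| = 18.4, B = (-2.053, -17.10). ∠SBE = 83.1° gives BE at -57.10° from the x-axis; with |BE| = 22.2, E = (10.01, -35.74). ∠BEZ = 124.4° gives EZ at -1.500° from the x-axis; with |EZ| = 14.4, Z = (24.40, -36.12). Then cos ∠JZE = ZJ·ZE / (|ZJ||ZE|), giving 48.15°.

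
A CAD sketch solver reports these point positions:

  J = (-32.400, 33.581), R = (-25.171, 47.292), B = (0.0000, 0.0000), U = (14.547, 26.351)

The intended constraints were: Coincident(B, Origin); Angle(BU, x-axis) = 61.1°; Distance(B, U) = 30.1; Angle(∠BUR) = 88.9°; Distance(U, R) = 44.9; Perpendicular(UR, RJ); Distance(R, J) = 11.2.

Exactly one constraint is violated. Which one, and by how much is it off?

Distance(R, J) = 11.2 — off by 4.30.

B = (0.00, 0.00) ✓; BU at 61.10° ✓; |BU| = 30.10 ✓; ∠BUR = 88.90° ✓; |UR| = 44.90 ✓; ∠(UR, RJ) = 90.00° ✓; |RJ| = 15.50 ✗.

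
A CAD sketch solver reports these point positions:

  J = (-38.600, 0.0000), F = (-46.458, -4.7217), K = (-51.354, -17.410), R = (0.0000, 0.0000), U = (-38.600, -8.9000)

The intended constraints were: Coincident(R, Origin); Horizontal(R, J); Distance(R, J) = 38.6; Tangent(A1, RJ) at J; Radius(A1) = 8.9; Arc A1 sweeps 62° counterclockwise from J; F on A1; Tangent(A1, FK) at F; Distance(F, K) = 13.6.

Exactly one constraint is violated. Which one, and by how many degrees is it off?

Tangent(A1, FK) at F — off by 6.90°.

R = (0.00, 0.00) ✓; R.y = 0.00, J.y = 0.00 ✓; |RJ| = 38.60 ✓; ∠(UJ, JR) = 90.00° ✓; |UJ| = 8.900 ✓; bearing(U→F) − bearing(U→J) = 62.00° ✓; |UF| = 8.900 ✓; ∠(UF, FK) = 83.10° ✗; |FK| = 13.60 ✓.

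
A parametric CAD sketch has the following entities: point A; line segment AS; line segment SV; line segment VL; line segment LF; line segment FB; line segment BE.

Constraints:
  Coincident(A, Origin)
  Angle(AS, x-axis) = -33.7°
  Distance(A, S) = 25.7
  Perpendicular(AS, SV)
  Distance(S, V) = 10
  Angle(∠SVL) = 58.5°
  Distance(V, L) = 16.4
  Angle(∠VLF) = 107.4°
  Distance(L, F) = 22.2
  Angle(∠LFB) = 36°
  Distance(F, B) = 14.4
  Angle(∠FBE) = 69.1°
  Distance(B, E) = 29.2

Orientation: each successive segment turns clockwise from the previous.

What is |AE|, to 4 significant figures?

9.148

A is at the origin; AS runs at -33.7° with length 25.7, so S = (21.38, -14.26). AS is perpendicular to SV, so SV runs at -123.7°; with |SV| = 10.0, V = (15.83, -22.58). ∠SVL = 58.5° gives VL at 114.8° from the x-axis; with |VL| = 16.4, L = (8.954, -7.691). ∠VLF = 107.4° gives LF at 42.20° from the x-axis; with |LF| = 22.2, F = (25.40, 7.221). ∠LFB = 36.0° gives FB at -101.8° from the x-axis; with |FB| = 14.4, B = (22.45, -6.875). ∠FBE = 69.1° gives BE at 147.3° from the x-axis; with |BE| = 29.2, E = (-2.117, 8.900). Then |AE| = |E − A| = 9.148.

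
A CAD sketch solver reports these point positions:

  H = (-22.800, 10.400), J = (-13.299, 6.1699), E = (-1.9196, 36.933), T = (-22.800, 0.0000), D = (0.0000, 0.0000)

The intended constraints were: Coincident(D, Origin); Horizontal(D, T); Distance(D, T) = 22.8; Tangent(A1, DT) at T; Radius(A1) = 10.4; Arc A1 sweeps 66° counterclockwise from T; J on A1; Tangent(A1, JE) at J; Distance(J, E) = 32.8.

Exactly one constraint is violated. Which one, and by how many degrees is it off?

Tangent(A1, JE) at J — off by 3.70°.

D = (0.00, 0.00) ✓; D.y = 0.00, T.y = 0.00 ✓; |DT| = 22.80 ✓; ∠(HT, TD) = 90.00° ✓; |HT| = 10.40 ✓; bearing(H→J) − bearing(H→T) = 66.00° ✓; |HJ| = 10.40 ✓; ∠(HJ, JE) = 86.30° ✗; |JE| = 32.80 ✓.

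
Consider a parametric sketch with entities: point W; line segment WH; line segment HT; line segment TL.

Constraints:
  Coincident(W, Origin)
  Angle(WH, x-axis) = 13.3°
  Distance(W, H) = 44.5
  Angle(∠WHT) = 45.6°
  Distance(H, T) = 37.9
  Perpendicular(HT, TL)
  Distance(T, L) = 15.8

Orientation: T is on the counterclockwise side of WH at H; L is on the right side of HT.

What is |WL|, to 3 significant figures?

48.1

W is at the origin; WH runs at 13.3° with length 44.5, so H = 44.5·(cos 13.3°, sin 13.3°) = (43.3, 10.2). ∠WHT = 45.6°, so HT runs at 13.3° + (180° − 45.6°) = 148° from the x-axis; with |HT| = 37.9, T = H + 37.9·(cos 148°, sin 148°) = (11.3, 30.5). HT ⟂ TL; with |TL| = 15.8 on the right of HT, L = T + 15.8·(0.534, 0.845) = (19.7, 43.8). Then |WL| = |L − W| = 48.1.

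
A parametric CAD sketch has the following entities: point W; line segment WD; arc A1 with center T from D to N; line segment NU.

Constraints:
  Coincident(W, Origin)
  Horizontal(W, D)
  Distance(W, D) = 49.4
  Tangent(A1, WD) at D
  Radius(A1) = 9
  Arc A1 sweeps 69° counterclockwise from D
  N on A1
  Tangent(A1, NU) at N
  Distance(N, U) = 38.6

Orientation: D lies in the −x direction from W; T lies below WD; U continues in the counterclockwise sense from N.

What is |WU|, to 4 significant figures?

82.94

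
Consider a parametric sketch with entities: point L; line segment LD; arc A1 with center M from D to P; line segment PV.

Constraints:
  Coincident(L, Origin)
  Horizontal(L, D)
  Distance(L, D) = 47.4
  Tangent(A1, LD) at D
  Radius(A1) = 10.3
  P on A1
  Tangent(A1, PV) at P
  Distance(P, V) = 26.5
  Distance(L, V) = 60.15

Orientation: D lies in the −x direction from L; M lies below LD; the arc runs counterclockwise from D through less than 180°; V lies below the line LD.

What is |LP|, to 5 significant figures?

58.629

L is at the origin; LD is horizontal with |LD| = 47.4 and D on the −x side, so D = (-47.400, 0.0000). A1 meets LD tangentially, so MD is at right angles to LD, so M = D + (0, -10.3) = (-47.400, -10.300). Since MP ⟂ PV (tangency), |MV| = √(10.3² + 26.5²) = 28.431 regardless of where P sits on A1. So V lies on both circle(L, 60.15) and circle(M, 28.431); the below-LD intersection is V = (-46.048, -38.699). P is the foot of the tangent from V: P = (-56.812, -14.484).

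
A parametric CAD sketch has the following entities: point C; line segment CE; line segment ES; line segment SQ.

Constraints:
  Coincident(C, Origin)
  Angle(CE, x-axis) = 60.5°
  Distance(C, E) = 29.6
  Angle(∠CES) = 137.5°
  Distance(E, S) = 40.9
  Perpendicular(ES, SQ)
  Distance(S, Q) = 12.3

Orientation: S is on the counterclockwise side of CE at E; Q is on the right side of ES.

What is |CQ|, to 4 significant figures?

70.55

∠CES = 137.5°, so ES runs at 60.5° + (180° − 137.5°) = 103.0° from the x-axis; with |ES| = 40.9, S = E + 40.9·(cos 103.0°, sin 103.0°) = (5.375, 65.61). ES is perpendicular to SQ; with |SQ| = 12.3 on the right of ES, Q = S + 12.3·(0.9744, 0.2250) = (17.36, 68.38). Then |CQ| = |Q − C| = 70.55.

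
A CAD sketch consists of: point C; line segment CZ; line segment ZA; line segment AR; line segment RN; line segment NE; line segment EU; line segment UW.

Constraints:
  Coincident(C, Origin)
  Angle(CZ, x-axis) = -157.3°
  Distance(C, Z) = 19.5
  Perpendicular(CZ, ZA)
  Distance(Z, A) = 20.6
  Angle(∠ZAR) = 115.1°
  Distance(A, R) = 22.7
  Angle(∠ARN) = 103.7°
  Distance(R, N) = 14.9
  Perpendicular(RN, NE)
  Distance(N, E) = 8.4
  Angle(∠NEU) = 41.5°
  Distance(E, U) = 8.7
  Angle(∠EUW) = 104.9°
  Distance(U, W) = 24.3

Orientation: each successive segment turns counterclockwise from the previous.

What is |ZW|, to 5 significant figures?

54.631

∠NEU = 41.5° gives EU at -57.600° from the x-axis; with |EU| = 8.7, U = (13.363, -18.181). ∠EUW = 104.9° gives UW at 17.500° from the x-axis; with |UW| = 24.3, W = (36.539, -10.873). Then |ZW| = |W − Z| = 54.631.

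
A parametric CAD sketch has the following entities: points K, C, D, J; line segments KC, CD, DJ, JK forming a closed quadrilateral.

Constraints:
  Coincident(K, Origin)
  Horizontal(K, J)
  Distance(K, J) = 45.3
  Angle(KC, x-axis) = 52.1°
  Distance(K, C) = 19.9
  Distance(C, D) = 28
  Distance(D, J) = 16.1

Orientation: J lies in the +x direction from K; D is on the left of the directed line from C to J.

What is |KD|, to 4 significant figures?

43.02

K is at the origin; K and J share the same y with |KJ| = 45.3 and J in +x, so J = (45.3, 0). KC runs at 52.1° with |KC| = 19.9, so C = (12.22, 15.70). D is determined by |CD| = 28.0 and |DJ| = 16.1 together: it lies at the intersection of circle(C, 28.0) and circle(J, 16.1). With |CJ| = 36.61, the foot of the radical line on CJ is 25.47 from C and the perpendicular offset is √(28.0² − 25.47²) = 11.62. Taking the left-of-CJ solution: D = (40.22, 15.28).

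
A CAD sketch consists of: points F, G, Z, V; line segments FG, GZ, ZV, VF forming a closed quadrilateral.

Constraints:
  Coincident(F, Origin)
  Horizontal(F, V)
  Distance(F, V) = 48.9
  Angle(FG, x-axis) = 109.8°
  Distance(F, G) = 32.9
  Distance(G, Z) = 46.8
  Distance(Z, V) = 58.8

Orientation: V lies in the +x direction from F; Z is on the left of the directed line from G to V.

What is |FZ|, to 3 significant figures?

62.3

F is at the origin; FV is horizontal with |FV| = 48.9 and V in +x, so V = (48.9, 0). FG runs at 109.8° with |FG| = 32.9, so G = (-11.1, 31.0). Z is determined by |GZ| = 46.8 and |ZV| = 58.8 together: it lies at the intersection of circle(G, 46.8) and circle(V, 58.8). With |GV| = 67.6, the foot of the radical line on GV is 24.4 from G and the perpendicular offset is √(46.8² − 24.4²) = 39.9. Taking the left-of-GV solution: Z = (28.8, 55.3).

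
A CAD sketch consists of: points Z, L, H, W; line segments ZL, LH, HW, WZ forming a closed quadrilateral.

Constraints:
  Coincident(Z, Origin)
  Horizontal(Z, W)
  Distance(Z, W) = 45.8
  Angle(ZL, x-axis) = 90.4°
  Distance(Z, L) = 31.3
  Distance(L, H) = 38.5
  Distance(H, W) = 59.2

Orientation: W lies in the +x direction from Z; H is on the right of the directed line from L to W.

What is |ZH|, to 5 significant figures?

14.090

Z is at the origin; Z and W share the same y with |ZW| = 45.8 and W in +x, so W = (45.8, 0). ZL runs at 90.4° with |ZL| = 31.3, so L = (-0.21851, 31.299). H is determined by |LH| = 38.5 and |HW| = 59.2 together: it lies at the intersection of circle(L, 38.5) and circle(W, 59.2). With |LW| = 55.654, the foot of the radical line on LW is 9.6575 from L and the perpendicular offset is √(38.5² − 9.6575²) = 37.269. Taking the right-of-LW solution: H = (-13.193, -4.9488).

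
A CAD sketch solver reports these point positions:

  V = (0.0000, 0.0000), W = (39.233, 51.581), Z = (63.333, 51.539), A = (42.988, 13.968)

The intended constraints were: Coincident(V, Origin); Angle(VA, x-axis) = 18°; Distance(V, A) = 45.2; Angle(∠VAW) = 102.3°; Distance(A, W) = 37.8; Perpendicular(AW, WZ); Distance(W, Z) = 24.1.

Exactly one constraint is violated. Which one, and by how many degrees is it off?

Perpendicular(AW, WZ) — off by 5.80°.

V = (0.00, 0.00) ✓; VA at 18.00° ✓; |VA| = 45.20 ✓; ∠VAW = 102.3° ✓; |AW| = 37.80 ✓; ∠(AW, WZ) = 95.80° ✗; |WZ| = 24.10 ✓.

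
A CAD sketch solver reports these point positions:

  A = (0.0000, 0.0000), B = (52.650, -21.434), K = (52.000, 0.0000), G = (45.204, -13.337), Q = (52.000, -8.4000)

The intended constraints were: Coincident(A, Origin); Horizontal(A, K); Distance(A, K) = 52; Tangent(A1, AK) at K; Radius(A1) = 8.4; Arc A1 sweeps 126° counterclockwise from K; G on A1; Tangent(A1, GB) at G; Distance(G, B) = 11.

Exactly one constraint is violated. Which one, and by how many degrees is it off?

Tangent(A1, GB) at G — off by 6.60°.

A = (0.00, 0.00) ✓; A.y = 0.00, K.y = 0.00 ✓; |AK| = 52.00 ✓; ∠(QK, KA) = 90.00° ✓; |QK| = 8.400 ✓; bearing(Q→G) − bearing(Q→K) = 126.0° ✓; |QG| = 8.400 ✓; ∠(QG, GB) = 83.40° ✗; |GB| = 11.00 ✓.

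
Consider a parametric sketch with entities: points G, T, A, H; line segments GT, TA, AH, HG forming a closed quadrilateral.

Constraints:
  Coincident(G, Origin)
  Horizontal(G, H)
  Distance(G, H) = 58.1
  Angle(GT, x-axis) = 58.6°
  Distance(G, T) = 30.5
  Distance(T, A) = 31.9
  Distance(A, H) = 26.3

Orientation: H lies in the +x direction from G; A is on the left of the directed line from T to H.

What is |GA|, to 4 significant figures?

53.51

Checks: GT at 58.60° ✓; |TA| = 31.90 ✓; |AH| = 26.30 ✓.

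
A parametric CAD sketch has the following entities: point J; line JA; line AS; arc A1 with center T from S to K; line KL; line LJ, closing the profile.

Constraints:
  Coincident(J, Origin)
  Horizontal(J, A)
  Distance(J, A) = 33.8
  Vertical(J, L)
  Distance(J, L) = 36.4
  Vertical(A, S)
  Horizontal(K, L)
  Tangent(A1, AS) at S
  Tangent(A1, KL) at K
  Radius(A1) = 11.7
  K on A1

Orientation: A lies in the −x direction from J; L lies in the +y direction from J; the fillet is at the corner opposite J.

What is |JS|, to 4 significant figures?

41.86

J is at the origin; JA is horizontal with |JA| = 33.8 and A on the −x side, so A = (-33.80, 0.000). J and L share the same x with |JL| = 36.4 and L on the +y side, so L = (0.000, 36.40). The virtual corner opposite J is at (-33.80, 36.40). A1 meets AS tangentially, so TS is at right angles to AS and since A1 is tangent to KL there, TK ⟂ KL, with radius 11.7, so the center T sits 11.7 in from both sides at T = (-22.10, 24.70). That places the tangent points at S = (-33.80, 24.70) on AS and K = (-22.10, 36.40) on KL. Then |JS| = |S − J| = 41.86.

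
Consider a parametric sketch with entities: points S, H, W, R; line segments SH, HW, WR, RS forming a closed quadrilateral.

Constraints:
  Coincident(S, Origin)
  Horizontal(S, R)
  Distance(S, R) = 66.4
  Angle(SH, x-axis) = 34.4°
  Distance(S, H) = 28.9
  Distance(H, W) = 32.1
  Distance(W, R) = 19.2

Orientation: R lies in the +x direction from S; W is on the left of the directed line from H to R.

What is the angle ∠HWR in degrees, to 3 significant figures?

123°

S is at the origin; S and R share the same y with |SR| = 66.4 and R in +x, so R = (66.4, 0). SH runs at 34.4° with |SH| = 28.9, so H = (23.8, 16.3). W is determined by |HW| = 32.1 and |WR| = 19.2 together: it lies at the intersection of circle(H, 32.1) and circle(R, 19.2). With |HR| = 45.6, the foot of the radical line on HR is 30.0 from H and the perpendicular offset is √(32.1² − 30.0²) = 11.3. Taking the left-of-HR solution: W = (55.9, 16.1).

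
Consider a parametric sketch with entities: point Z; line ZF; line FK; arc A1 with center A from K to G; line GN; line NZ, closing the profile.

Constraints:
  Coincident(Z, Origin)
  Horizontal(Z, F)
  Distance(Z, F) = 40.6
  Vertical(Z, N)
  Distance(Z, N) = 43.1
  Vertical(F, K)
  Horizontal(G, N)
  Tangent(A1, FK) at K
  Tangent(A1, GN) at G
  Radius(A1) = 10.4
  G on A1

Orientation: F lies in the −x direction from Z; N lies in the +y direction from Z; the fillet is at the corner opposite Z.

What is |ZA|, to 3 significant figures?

44.5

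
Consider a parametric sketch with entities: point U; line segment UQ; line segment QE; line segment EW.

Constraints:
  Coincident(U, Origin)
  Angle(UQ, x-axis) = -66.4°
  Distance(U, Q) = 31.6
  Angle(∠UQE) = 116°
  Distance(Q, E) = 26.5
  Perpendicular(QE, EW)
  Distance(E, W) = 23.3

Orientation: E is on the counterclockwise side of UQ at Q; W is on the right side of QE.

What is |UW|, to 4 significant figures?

65.59

U is at the origin; UQ runs at -66.4° with length 31.6, so Q = 31.6·(cos -66.4°, sin -66.4°) = (12.65, -28.96). ∠UQE = 116.0°, so QE runs at -66.4° + (180° − 116.0°) = -2.400° from the x-axis; with |QE| = 26.5, E = Q + 26.5·(cos -2.400°, sin -2.400°) = (39.13, -30.07). QE ⟂ EW; with |EW| = 23.3 on the right of QE, W = E + 23.3·(-0.04188, -0.9991) = (38.15, -53.35). Then |UW| = |W − U| = 65.59.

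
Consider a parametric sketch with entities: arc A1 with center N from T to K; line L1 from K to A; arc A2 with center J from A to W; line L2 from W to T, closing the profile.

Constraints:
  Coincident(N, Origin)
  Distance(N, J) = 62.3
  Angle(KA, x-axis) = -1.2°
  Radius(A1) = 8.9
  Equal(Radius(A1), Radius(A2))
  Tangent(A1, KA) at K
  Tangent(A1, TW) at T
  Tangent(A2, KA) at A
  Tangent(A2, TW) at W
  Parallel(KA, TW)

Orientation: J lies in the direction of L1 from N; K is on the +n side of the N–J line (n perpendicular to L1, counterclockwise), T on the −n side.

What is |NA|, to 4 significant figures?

62.93

Tangency of A1 to both parallel lines with radius 8.9 puts K and T at N ± 8.9·n: K = (0.1864, 8.898), T = (-0.1864, -8.898). Equal radii place A and W the same way about J: A = J + 8.9·n = (62.47, 7.593), W = J − 8.9·n = (62.10, -10.20). Then |NA| = |A − N| = 62.93.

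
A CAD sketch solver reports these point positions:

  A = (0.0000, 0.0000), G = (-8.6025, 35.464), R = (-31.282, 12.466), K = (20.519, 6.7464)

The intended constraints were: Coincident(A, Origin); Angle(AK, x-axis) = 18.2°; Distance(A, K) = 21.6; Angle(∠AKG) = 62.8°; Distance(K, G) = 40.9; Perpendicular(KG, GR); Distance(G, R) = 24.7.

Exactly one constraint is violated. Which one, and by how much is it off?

Distance(G, R) = 24.7 — off by 7.60.

A = (0.00, 0.00) ✓; AK at 18.20° ✓; |AK| = 21.60 ✓; ∠AKG = 62.80° ✓; |KG| = 40.90 ✓; ∠(KG, GR) = 90.00° ✓; |GR| = 32.30 ✗.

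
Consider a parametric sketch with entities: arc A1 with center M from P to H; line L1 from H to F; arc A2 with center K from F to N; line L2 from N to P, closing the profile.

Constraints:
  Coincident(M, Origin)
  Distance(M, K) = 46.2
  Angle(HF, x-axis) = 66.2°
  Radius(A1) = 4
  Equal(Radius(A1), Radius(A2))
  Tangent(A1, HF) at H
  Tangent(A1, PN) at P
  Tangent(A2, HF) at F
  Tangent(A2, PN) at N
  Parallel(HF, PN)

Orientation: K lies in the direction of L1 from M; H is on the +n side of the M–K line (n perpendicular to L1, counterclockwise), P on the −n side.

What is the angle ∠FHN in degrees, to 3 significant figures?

9.82°

The slot axis is L1's direction at 66.2°, so u = (cos 66.2°, sin 66.2°) = (0.404, 0.915) and n = (−sin 66.2°, cos 66.2°) = (-0.915, 0.404). M is at the origin and K lies 46.2 along u from M, so K = 46.2·u = (18.6, 42.3). Tangency of A1 to both parallel lines with radius 4.0 puts H and P at M ± 4.0·n: H = (-3.66, 1.61), P = (3.66, -1.61). Equal radii place F and N the same way about K: F = K + 4.0·n = (15.0, 43.9), N = K − 4.0·n = (22.3, 40.7). Then cos ∠FHN = HF·HN / (|HF||HN|), giving 9.82°.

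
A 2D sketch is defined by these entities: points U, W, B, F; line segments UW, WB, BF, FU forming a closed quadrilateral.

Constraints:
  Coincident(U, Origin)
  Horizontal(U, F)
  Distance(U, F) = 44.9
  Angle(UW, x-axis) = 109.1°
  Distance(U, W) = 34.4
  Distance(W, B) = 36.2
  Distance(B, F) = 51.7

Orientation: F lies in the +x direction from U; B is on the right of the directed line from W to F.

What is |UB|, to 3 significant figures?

7.50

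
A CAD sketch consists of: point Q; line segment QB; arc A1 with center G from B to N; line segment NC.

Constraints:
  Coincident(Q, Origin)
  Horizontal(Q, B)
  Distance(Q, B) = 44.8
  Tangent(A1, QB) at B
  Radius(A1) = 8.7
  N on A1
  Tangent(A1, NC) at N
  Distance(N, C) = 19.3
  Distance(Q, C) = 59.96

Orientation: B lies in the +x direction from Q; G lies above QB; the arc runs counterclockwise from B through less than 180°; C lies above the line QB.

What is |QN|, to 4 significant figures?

54.24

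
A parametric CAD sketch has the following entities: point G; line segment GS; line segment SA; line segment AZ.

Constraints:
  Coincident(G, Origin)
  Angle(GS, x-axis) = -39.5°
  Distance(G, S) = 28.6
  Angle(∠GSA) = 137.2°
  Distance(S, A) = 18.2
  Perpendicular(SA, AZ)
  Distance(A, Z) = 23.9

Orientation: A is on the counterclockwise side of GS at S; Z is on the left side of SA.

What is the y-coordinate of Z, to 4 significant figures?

6.716

∠GSA = 137.2°, so SA runs at -39.5° + (180° − 137.2°) = 3.300° from the x-axis; with |SA| = 18.2, A = S + 18.2·(cos 3.300°, sin 3.300°) = (40.24, -17.14). The perpendicularity gives AZ at right angles to SA; with |AZ| = 23.9 on the left of SA, Z = A + 23.9·(-0.05756, 0.9983) = (38.86, 6.716). So Z.y = 6.716.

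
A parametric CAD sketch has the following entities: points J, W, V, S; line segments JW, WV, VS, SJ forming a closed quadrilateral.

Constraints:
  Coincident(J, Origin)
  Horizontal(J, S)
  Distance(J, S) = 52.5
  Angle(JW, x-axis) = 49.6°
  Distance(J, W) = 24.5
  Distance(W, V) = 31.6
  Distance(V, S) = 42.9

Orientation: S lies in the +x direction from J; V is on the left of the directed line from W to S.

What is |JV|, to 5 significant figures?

56.033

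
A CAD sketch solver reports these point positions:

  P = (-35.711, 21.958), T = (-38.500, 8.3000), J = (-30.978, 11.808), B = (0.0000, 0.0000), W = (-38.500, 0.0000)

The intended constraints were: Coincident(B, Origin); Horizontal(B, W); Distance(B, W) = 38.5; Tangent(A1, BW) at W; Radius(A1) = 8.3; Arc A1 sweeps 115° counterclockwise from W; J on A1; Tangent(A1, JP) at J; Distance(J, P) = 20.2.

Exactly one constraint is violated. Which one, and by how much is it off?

Distance(J, P) = 20.2 — off by 9.00.

B = (0.00, 0.00) ✓; B.y = 0.00, W.y = 0.00 ✓; |BW| = 38.50 ✓; ∠(TW, WB) = 90.00° ✓; |TW| = 8.300 ✓; bearing(T→J) − bearing(T→W) = 115.0° ✓; |TJ| = 8.300 ✓; ∠(TJ, JP) = 90.00° ✓; |JP| = 11.20 ✗.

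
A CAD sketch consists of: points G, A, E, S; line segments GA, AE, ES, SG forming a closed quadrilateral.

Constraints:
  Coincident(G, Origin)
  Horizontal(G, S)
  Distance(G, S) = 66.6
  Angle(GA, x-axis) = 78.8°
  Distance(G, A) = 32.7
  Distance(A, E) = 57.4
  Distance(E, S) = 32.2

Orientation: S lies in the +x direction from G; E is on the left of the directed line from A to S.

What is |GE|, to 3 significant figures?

71.4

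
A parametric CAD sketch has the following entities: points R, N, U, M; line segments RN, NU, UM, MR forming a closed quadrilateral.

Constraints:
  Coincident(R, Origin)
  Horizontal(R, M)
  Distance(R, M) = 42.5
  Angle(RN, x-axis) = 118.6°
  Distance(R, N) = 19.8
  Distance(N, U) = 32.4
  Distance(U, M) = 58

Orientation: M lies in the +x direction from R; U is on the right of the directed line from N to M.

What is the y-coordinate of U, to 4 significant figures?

-14.75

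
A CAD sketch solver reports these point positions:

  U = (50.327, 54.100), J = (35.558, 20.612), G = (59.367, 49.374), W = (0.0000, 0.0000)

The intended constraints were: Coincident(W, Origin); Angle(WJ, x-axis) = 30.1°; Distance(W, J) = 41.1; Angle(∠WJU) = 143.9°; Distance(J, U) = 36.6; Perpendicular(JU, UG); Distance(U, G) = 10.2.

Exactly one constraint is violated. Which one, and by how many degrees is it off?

Perpendicular(JU, UG) — off by 3.80°.

W = (0.00, 0.00) ✓; WJ at 30.10° ✓; |WJ| = 41.10 ✓; ∠WJU = 143.9° ✓; |JU| = 36.60 ✓; ∠(JU, UG) = 93.80° ✗; |UG| = 10.20 ✓.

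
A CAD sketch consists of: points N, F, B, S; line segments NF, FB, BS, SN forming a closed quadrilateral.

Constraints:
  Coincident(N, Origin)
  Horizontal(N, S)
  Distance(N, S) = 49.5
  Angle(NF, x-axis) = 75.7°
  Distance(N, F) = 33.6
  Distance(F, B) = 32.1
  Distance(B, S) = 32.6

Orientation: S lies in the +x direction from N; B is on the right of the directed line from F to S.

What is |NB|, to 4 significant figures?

17.02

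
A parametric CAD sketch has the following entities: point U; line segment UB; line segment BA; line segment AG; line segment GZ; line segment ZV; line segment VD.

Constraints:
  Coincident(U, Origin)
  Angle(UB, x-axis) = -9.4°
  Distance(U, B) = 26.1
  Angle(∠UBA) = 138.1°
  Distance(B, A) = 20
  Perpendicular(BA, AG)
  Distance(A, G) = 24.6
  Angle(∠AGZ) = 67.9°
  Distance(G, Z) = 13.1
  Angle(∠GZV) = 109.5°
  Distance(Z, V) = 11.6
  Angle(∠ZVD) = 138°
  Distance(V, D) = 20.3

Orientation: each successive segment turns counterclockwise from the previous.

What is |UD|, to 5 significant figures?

48.335

U is at the origin; UB runs at -9.4° with length 26.1, so B = (25.750, -4.2628). ∠UBA = 138.1° gives BA at 32.500° from the x-axis; with |BA| = 20.0, A = (42.617, 6.4832). BA ⟂ AG, so AG runs at 122.50°; with |AG| = 24.6, G = (29.400, 27.231). ∠AGZ = 67.9° gives GZ at -125.40° from the x-axis; with |GZ| = 13.1, Z = (21.811, 16.552). ∠GZV = 109.5° gives ZV at -54.900° from the x-axis; with |ZV| = 11.6, V = (28.481, 7.0619). ∠ZVD = 138.0° gives VD at -12.900° from the x-axis; with |VD| = 20.3, D = (48.269, 2.5299). Then |UD| = |D − U| = 48.335.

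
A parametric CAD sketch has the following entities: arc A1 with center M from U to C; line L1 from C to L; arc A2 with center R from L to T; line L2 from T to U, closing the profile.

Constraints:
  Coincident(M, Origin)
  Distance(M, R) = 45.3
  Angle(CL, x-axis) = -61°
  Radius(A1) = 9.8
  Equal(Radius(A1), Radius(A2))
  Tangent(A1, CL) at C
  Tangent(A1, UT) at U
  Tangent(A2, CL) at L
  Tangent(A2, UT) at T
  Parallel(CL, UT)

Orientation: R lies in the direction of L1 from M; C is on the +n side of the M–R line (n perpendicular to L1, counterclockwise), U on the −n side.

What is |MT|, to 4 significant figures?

46.35

Tangency of A1 to both parallel lines with radius 9.8 puts C and U at M ± 9.8·n: C = (8.571, 4.751), U = (-8.571, -4.751). Equal radii place L and T the same way about R: L = R + 9.8·n = (30.53, -34.87), T = R − 9.8·n = (13.39, -44.37). Then |MT| = |T − M| = 46.35.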